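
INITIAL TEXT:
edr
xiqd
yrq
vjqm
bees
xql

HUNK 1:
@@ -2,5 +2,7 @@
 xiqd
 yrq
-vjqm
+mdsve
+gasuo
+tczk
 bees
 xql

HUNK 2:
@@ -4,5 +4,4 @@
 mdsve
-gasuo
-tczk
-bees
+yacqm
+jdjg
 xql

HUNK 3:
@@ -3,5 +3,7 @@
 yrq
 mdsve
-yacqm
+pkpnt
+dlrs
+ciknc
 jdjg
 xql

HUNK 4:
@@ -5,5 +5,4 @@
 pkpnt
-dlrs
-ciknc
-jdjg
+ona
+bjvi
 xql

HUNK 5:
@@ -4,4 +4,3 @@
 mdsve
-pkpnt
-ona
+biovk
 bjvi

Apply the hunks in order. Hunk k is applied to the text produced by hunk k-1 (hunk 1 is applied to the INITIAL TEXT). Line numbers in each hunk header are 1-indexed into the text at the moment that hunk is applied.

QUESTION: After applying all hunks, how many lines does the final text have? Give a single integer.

Answer: 7

Derivation:
Hunk 1: at line 2 remove [vjqm] add [mdsve,gasuo,tczk] -> 8 lines: edr xiqd yrq mdsve gasuo tczk bees xql
Hunk 2: at line 4 remove [gasuo,tczk,bees] add [yacqm,jdjg] -> 7 lines: edr xiqd yrq mdsve yacqm jdjg xql
Hunk 3: at line 3 remove [yacqm] add [pkpnt,dlrs,ciknc] -> 9 lines: edr xiqd yrq mdsve pkpnt dlrs ciknc jdjg xql
Hunk 4: at line 5 remove [dlrs,ciknc,jdjg] add [ona,bjvi] -> 8 lines: edr xiqd yrq mdsve pkpnt ona bjvi xql
Hunk 5: at line 4 remove [pkpnt,ona] add [biovk] -> 7 lines: edr xiqd yrq mdsve biovk bjvi xql
Final line count: 7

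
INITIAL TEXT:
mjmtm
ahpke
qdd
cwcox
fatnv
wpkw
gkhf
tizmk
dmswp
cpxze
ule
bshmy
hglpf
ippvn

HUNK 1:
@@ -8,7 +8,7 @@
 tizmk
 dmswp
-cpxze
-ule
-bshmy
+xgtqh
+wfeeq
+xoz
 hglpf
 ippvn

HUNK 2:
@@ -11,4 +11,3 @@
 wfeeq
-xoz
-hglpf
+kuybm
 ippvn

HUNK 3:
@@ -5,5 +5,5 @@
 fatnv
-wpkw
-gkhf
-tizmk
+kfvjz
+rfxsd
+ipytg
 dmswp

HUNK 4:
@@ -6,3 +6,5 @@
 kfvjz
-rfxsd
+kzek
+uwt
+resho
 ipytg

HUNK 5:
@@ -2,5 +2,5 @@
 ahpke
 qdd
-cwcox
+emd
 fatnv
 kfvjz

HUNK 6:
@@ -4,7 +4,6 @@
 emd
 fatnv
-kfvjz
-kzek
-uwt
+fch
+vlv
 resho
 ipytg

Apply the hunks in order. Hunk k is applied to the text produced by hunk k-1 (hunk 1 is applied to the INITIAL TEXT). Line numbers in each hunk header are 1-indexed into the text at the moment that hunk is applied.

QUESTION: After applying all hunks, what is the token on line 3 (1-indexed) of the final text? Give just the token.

Answer: qdd

Derivation:
Hunk 1: at line 8 remove [cpxze,ule,bshmy] add [xgtqh,wfeeq,xoz] -> 14 lines: mjmtm ahpke qdd cwcox fatnv wpkw gkhf tizmk dmswp xgtqh wfeeq xoz hglpf ippvn
Hunk 2: at line 11 remove [xoz,hglpf] add [kuybm] -> 13 lines: mjmtm ahpke qdd cwcox fatnv wpkw gkhf tizmk dmswp xgtqh wfeeq kuybm ippvn
Hunk 3: at line 5 remove [wpkw,gkhf,tizmk] add [kfvjz,rfxsd,ipytg] -> 13 lines: mjmtm ahpke qdd cwcox fatnv kfvjz rfxsd ipytg dmswp xgtqh wfeeq kuybm ippvn
Hunk 4: at line 6 remove [rfxsd] add [kzek,uwt,resho] -> 15 lines: mjmtm ahpke qdd cwcox fatnv kfvjz kzek uwt resho ipytg dmswp xgtqh wfeeq kuybm ippvn
Hunk 5: at line 2 remove [cwcox] add [emd] -> 15 lines: mjmtm ahpke qdd emd fatnv kfvjz kzek uwt resho ipytg dmswp xgtqh wfeeq kuybm ippvn
Hunk 6: at line 4 remove [kfvjz,kzek,uwt] add [fch,vlv] -> 14 lines: mjmtm ahpke qdd emd fatnv fch vlv resho ipytg dmswp xgtqh wfeeq kuybm ippvn
Final line 3: qdd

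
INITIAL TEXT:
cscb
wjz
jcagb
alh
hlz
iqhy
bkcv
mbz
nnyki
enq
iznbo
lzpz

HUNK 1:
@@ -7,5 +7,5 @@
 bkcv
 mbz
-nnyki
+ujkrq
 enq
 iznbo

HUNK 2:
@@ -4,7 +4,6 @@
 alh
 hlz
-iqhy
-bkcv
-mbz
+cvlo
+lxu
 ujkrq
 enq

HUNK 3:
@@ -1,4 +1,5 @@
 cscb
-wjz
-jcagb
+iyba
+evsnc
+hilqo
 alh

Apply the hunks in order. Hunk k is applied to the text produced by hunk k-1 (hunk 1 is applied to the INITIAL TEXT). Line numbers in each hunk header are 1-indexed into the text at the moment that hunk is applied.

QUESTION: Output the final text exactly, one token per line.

Answer: cscb
iyba
evsnc
hilqo
alh
hlz
cvlo
lxu
ujkrq
enq
iznbo
lzpz

Derivation:
Hunk 1: at line 7 remove [nnyki] add [ujkrq] -> 12 lines: cscb wjz jcagb alh hlz iqhy bkcv mbz ujkrq enq iznbo lzpz
Hunk 2: at line 4 remove [iqhy,bkcv,mbz] add [cvlo,lxu] -> 11 lines: cscb wjz jcagb alh hlz cvlo lxu ujkrq enq iznbo lzpz
Hunk 3: at line 1 remove [wjz,jcagb] add [iyba,evsnc,hilqo] -> 12 lines: cscb iyba evsnc hilqo alh hlz cvlo lxu ujkrq enq iznbo lzpz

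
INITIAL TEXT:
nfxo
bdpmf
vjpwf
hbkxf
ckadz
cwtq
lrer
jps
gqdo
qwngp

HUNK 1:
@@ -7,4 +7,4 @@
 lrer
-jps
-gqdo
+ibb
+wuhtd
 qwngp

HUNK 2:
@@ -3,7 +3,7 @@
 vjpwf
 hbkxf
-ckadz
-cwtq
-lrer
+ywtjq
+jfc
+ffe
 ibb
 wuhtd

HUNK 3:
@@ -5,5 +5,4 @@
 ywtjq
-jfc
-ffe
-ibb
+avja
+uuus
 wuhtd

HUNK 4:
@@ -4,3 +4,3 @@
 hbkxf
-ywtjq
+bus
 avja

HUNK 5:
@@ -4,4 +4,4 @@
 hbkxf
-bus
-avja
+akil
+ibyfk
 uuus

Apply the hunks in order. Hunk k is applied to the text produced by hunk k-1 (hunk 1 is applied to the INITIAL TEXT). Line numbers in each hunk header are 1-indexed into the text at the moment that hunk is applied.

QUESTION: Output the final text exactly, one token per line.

Answer: nfxo
bdpmf
vjpwf
hbkxf
akil
ibyfk
uuus
wuhtd
qwngp

Derivation:
Hunk 1: at line 7 remove [jps,gqdo] add [ibb,wuhtd] -> 10 lines: nfxo bdpmf vjpwf hbkxf ckadz cwtq lrer ibb wuhtd qwngp
Hunk 2: at line 3 remove [ckadz,cwtq,lrer] add [ywtjq,jfc,ffe] -> 10 lines: nfxo bdpmf vjpwf hbkxf ywtjq jfc ffe ibb wuhtd qwngp
Hunk 3: at line 5 remove [jfc,ffe,ibb] add [avja,uuus] -> 9 lines: nfxo bdpmf vjpwf hbkxf ywtjq avja uuus wuhtd qwngp
Hunk 4: at line 4 remove [ywtjq] add [bus] -> 9 lines: nfxo bdpmf vjpwf hbkxf bus avja uuus wuhtd qwngp
Hunk 5: at line 4 remove [bus,avja] add [akil,ibyfk] -> 9 lines: nfxo bdpmf vjpwf hbkxf akil ibyfk uuus wuhtd qwngp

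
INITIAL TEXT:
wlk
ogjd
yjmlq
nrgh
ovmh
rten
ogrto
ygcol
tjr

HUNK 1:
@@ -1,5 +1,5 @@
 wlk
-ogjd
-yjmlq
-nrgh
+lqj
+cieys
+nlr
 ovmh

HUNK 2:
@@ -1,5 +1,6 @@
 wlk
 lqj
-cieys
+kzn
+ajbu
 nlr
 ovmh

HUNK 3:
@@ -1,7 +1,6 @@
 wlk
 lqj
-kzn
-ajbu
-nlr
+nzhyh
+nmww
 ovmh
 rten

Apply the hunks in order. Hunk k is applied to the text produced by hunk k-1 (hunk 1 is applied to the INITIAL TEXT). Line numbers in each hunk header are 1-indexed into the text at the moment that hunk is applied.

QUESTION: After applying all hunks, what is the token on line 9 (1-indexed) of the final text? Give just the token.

Answer: tjr

Derivation:
Hunk 1: at line 1 remove [ogjd,yjmlq,nrgh] add [lqj,cieys,nlr] -> 9 lines: wlk lqj cieys nlr ovmh rten ogrto ygcol tjr
Hunk 2: at line 1 remove [cieys] add [kzn,ajbu] -> 10 lines: wlk lqj kzn ajbu nlr ovmh rten ogrto ygcol tjr
Hunk 3: at line 1 remove [kzn,ajbu,nlr] add [nzhyh,nmww] -> 9 lines: wlk lqj nzhyh nmww ovmh rten ogrto ygcol tjr
Final line 9: tjr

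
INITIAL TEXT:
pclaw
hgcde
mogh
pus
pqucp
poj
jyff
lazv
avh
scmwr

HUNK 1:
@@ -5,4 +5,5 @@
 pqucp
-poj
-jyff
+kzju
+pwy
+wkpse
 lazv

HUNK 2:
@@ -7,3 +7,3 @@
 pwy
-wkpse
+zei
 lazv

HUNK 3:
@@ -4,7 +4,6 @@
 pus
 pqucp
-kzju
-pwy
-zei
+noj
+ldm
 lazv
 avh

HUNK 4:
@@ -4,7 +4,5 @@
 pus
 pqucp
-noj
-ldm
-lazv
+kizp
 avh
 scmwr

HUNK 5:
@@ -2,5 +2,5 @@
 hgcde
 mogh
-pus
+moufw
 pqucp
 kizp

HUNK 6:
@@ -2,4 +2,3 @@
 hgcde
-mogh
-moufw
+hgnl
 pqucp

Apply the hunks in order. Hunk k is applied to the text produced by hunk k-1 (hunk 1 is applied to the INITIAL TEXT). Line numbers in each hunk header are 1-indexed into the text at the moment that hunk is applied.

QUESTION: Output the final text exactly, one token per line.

Answer: pclaw
hgcde
hgnl
pqucp
kizp
avh
scmwr

Derivation:
Hunk 1: at line 5 remove [poj,jyff] add [kzju,pwy,wkpse] -> 11 lines: pclaw hgcde mogh pus pqucp kzju pwy wkpse lazv avh scmwr
Hunk 2: at line 7 remove [wkpse] add [zei] -> 11 lines: pclaw hgcde mogh pus pqucp kzju pwy zei lazv avh scmwr
Hunk 3: at line 4 remove [kzju,pwy,zei] add [noj,ldm] -> 10 lines: pclaw hgcde mogh pus pqucp noj ldm lazv avh scmwr
Hunk 4: at line 4 remove [noj,ldm,lazv] add [kizp] -> 8 lines: pclaw hgcde mogh pus pqucp kizp avh scmwr
Hunk 5: at line 2 remove [pus] add [moufw] -> 8 lines: pclaw hgcde mogh moufw pqucp kizp avh scmwr
Hunk 6: at line 2 remove [mogh,moufw] add [hgnl] -> 7 lines: pclaw hgcde hgnl pqucp kizp avh scmwr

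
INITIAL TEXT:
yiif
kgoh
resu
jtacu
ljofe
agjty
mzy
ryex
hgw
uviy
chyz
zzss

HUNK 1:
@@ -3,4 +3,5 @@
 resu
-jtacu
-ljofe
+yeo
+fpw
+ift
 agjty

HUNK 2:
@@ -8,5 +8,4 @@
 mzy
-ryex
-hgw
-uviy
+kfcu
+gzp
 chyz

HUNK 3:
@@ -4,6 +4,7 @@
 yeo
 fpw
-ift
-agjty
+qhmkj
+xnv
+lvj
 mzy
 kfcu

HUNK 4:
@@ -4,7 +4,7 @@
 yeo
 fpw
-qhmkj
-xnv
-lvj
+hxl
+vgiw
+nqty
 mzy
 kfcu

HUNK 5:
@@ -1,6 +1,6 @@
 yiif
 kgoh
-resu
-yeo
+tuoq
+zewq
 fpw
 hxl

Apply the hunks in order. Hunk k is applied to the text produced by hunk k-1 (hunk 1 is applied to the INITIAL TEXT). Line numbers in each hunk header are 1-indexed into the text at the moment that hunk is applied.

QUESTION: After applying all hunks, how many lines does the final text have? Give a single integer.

Hunk 1: at line 3 remove [jtacu,ljofe] add [yeo,fpw,ift] -> 13 lines: yiif kgoh resu yeo fpw ift agjty mzy ryex hgw uviy chyz zzss
Hunk 2: at line 8 remove [ryex,hgw,uviy] add [kfcu,gzp] -> 12 lines: yiif kgoh resu yeo fpw ift agjty mzy kfcu gzp chyz zzss
Hunk 3: at line 4 remove [ift,agjty] add [qhmkj,xnv,lvj] -> 13 lines: yiif kgoh resu yeo fpw qhmkj xnv lvj mzy kfcu gzp chyz zzss
Hunk 4: at line 4 remove [qhmkj,xnv,lvj] add [hxl,vgiw,nqty] -> 13 lines: yiif kgoh resu yeo fpw hxl vgiw nqty mzy kfcu gzp chyz zzss
Hunk 5: at line 1 remove [resu,yeo] add [tuoq,zewq] -> 13 lines: yiif kgoh tuoq zewq fpw hxl vgiw nqty mzy kfcu gzp chyz zzss
Final line count: 13

Answer: 13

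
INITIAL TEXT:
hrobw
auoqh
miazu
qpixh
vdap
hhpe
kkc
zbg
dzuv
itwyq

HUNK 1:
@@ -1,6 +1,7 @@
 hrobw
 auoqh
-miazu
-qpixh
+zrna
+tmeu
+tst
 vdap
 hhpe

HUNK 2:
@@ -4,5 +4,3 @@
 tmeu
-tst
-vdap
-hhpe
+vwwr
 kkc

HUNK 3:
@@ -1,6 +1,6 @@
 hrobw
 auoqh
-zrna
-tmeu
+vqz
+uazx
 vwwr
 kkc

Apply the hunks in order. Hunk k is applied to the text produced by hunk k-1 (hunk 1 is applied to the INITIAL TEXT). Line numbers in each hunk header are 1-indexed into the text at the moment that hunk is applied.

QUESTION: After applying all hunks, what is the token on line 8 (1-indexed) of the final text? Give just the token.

Answer: dzuv

Derivation:
Hunk 1: at line 1 remove [miazu,qpixh] add [zrna,tmeu,tst] -> 11 lines: hrobw auoqh zrna tmeu tst vdap hhpe kkc zbg dzuv itwyq
Hunk 2: at line 4 remove [tst,vdap,hhpe] add [vwwr] -> 9 lines: hrobw auoqh zrna tmeu vwwr kkc zbg dzuv itwyq
Hunk 3: at line 1 remove [zrna,tmeu] add [vqz,uazx] -> 9 lines: hrobw auoqh vqz uazx vwwr kkc zbg dzuv itwyq
Final line 8: dzuv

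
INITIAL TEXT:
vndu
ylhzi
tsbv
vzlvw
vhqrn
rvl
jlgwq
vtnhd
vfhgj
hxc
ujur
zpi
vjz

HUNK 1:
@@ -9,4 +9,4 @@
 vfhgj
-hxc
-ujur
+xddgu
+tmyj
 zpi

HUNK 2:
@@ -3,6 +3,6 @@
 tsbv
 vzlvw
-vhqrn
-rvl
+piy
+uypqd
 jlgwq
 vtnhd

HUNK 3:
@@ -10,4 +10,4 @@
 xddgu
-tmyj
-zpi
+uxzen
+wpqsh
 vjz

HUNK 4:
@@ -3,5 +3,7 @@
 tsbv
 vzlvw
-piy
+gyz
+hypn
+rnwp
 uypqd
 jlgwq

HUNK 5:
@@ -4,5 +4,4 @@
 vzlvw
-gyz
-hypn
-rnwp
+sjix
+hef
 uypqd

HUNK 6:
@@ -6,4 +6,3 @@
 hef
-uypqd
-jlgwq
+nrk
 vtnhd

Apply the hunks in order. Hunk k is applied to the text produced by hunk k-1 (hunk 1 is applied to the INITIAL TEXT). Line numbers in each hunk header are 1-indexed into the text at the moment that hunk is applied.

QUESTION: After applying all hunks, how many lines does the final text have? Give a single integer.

Hunk 1: at line 9 remove [hxc,ujur] add [xddgu,tmyj] -> 13 lines: vndu ylhzi tsbv vzlvw vhqrn rvl jlgwq vtnhd vfhgj xddgu tmyj zpi vjz
Hunk 2: at line 3 remove [vhqrn,rvl] add [piy,uypqd] -> 13 lines: vndu ylhzi tsbv vzlvw piy uypqd jlgwq vtnhd vfhgj xddgu tmyj zpi vjz
Hunk 3: at line 10 remove [tmyj,zpi] add [uxzen,wpqsh] -> 13 lines: vndu ylhzi tsbv vzlvw piy uypqd jlgwq vtnhd vfhgj xddgu uxzen wpqsh vjz
Hunk 4: at line 3 remove [piy] add [gyz,hypn,rnwp] -> 15 lines: vndu ylhzi tsbv vzlvw gyz hypn rnwp uypqd jlgwq vtnhd vfhgj xddgu uxzen wpqsh vjz
Hunk 5: at line 4 remove [gyz,hypn,rnwp] add [sjix,hef] -> 14 lines: vndu ylhzi tsbv vzlvw sjix hef uypqd jlgwq vtnhd vfhgj xddgu uxzen wpqsh vjz
Hunk 6: at line 6 remove [uypqd,jlgwq] add [nrk] -> 13 lines: vndu ylhzi tsbv vzlvw sjix hef nrk vtnhd vfhgj xddgu uxzen wpqsh vjz
Final line count: 13

Answer: 13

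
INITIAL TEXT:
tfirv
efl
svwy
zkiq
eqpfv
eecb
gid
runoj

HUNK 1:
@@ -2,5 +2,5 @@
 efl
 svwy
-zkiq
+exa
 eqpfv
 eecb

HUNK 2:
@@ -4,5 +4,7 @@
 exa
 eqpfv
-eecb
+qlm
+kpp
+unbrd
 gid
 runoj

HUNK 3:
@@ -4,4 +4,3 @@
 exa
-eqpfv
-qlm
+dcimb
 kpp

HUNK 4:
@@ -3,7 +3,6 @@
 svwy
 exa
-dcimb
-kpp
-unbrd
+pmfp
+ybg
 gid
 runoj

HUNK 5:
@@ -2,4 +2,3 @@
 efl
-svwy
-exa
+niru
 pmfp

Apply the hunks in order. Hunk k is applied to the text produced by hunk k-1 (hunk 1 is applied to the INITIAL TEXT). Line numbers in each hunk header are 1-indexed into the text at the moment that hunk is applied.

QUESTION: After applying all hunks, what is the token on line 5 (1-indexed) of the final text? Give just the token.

Answer: ybg

Derivation:
Hunk 1: at line 2 remove [zkiq] add [exa] -> 8 lines: tfirv efl svwy exa eqpfv eecb gid runoj
Hunk 2: at line 4 remove [eecb] add [qlm,kpp,unbrd] -> 10 lines: tfirv efl svwy exa eqpfv qlm kpp unbrd gid runoj
Hunk 3: at line 4 remove [eqpfv,qlm] add [dcimb] -> 9 lines: tfirv efl svwy exa dcimb kpp unbrd gid runoj
Hunk 4: at line 3 remove [dcimb,kpp,unbrd] add [pmfp,ybg] -> 8 lines: tfirv efl svwy exa pmfp ybg gid runoj
Hunk 5: at line 2 remove [svwy,exa] add [niru] -> 7 lines: tfirv efl niru pmfp ybg gid runoj
Final line 5: ybg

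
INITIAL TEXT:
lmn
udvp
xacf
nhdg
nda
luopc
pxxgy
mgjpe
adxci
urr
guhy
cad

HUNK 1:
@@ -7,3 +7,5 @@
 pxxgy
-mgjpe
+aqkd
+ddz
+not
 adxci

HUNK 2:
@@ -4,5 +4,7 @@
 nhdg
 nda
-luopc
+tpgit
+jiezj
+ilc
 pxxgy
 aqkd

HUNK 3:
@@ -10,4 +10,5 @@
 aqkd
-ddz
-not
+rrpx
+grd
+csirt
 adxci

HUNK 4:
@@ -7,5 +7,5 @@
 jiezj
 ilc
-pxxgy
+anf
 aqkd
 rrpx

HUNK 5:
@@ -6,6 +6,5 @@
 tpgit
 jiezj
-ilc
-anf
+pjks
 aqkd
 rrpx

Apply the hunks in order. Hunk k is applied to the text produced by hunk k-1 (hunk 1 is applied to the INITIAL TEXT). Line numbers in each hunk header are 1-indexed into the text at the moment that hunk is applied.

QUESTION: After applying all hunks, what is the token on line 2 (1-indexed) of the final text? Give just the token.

Hunk 1: at line 7 remove [mgjpe] add [aqkd,ddz,not] -> 14 lines: lmn udvp xacf nhdg nda luopc pxxgy aqkd ddz not adxci urr guhy cad
Hunk 2: at line 4 remove [luopc] add [tpgit,jiezj,ilc] -> 16 lines: lmn udvp xacf nhdg nda tpgit jiezj ilc pxxgy aqkd ddz not adxci urr guhy cad
Hunk 3: at line 10 remove [ddz,not] add [rrpx,grd,csirt] -> 17 lines: lmn udvp xacf nhdg nda tpgit jiezj ilc pxxgy aqkd rrpx grd csirt adxci urr guhy cad
Hunk 4: at line 7 remove [pxxgy] add [anf] -> 17 lines: lmn udvp xacf nhdg nda tpgit jiezj ilc anf aqkd rrpx grd csirt adxci urr guhy cad
Hunk 5: at line 6 remove [ilc,anf] add [pjks] -> 16 lines: lmn udvp xacf nhdg nda tpgit jiezj pjks aqkd rrpx grd csirt adxci urr guhy cad
Final line 2: udvp

Answer: udvp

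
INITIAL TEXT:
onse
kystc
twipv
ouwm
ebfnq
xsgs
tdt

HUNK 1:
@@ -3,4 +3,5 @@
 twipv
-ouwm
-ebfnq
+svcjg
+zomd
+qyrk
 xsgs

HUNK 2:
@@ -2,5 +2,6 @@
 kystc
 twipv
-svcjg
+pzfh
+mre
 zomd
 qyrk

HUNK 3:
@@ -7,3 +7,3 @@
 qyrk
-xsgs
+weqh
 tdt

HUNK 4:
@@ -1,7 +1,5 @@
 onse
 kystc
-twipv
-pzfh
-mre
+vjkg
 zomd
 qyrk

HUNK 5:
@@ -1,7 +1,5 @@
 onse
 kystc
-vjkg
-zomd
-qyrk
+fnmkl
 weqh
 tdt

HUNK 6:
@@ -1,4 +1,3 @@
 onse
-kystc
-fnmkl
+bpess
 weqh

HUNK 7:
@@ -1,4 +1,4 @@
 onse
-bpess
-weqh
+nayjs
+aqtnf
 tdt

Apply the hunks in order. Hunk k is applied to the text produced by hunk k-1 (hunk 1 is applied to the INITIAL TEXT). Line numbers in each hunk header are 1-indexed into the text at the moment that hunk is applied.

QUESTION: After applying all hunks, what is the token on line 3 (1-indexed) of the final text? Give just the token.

Hunk 1: at line 3 remove [ouwm,ebfnq] add [svcjg,zomd,qyrk] -> 8 lines: onse kystc twipv svcjg zomd qyrk xsgs tdt
Hunk 2: at line 2 remove [svcjg] add [pzfh,mre] -> 9 lines: onse kystc twipv pzfh mre zomd qyrk xsgs tdt
Hunk 3: at line 7 remove [xsgs] add [weqh] -> 9 lines: onse kystc twipv pzfh mre zomd qyrk weqh tdt
Hunk 4: at line 1 remove [twipv,pzfh,mre] add [vjkg] -> 7 lines: onse kystc vjkg zomd qyrk weqh tdt
Hunk 5: at line 1 remove [vjkg,zomd,qyrk] add [fnmkl] -> 5 lines: onse kystc fnmkl weqh tdt
Hunk 6: at line 1 remove [kystc,fnmkl] add [bpess] -> 4 lines: onse bpess weqh tdt
Hunk 7: at line 1 remove [bpess,weqh] add [nayjs,aqtnf] -> 4 lines: onse nayjs aqtnf tdt
Final line 3: aqtnf

Answer: aqtnf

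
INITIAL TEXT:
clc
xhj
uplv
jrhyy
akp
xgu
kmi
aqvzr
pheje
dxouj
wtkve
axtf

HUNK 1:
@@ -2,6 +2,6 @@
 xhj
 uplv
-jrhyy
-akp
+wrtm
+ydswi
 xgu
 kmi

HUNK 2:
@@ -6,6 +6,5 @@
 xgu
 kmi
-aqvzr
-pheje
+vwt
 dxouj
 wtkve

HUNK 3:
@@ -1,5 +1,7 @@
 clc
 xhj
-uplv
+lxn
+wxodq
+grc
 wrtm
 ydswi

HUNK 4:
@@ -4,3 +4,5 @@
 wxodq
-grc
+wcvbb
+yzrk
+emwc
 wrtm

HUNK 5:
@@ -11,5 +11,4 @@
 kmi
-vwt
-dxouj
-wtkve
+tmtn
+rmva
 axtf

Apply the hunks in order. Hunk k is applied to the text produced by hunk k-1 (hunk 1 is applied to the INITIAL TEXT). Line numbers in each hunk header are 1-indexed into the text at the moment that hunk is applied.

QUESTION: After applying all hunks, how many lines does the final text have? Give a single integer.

Answer: 14

Derivation:
Hunk 1: at line 2 remove [jrhyy,akp] add [wrtm,ydswi] -> 12 lines: clc xhj uplv wrtm ydswi xgu kmi aqvzr pheje dxouj wtkve axtf
Hunk 2: at line 6 remove [aqvzr,pheje] add [vwt] -> 11 lines: clc xhj uplv wrtm ydswi xgu kmi vwt dxouj wtkve axtf
Hunk 3: at line 1 remove [uplv] add [lxn,wxodq,grc] -> 13 lines: clc xhj lxn wxodq grc wrtm ydswi xgu kmi vwt dxouj wtkve axtf
Hunk 4: at line 4 remove [grc] add [wcvbb,yzrk,emwc] -> 15 lines: clc xhj lxn wxodq wcvbb yzrk emwc wrtm ydswi xgu kmi vwt dxouj wtkve axtf
Hunk 5: at line 11 remove [vwt,dxouj,wtkve] add [tmtn,rmva] -> 14 lines: clc xhj lxn wxodq wcvbb yzrk emwc wrtm ydswi xgu kmi tmtn rmva axtf
Final line count: 14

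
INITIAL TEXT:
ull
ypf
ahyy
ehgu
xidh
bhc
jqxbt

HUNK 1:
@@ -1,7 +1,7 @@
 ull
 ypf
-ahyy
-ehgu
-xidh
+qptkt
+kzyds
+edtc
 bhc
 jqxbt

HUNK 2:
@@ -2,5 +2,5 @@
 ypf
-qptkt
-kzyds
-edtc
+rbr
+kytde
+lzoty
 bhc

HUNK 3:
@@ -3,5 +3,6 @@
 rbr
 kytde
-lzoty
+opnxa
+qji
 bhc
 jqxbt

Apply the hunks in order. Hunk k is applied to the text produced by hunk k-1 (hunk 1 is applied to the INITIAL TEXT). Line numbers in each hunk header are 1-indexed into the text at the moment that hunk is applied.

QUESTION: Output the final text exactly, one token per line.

Hunk 1: at line 1 remove [ahyy,ehgu,xidh] add [qptkt,kzyds,edtc] -> 7 lines: ull ypf qptkt kzyds edtc bhc jqxbt
Hunk 2: at line 2 remove [qptkt,kzyds,edtc] add [rbr,kytde,lzoty] -> 7 lines: ull ypf rbr kytde lzoty bhc jqxbt
Hunk 3: at line 3 remove [lzoty] add [opnxa,qji] -> 8 lines: ull ypf rbr kytde opnxa qji bhc jqxbt

Answer: ull
ypf
rbr
kytde
opnxa
qji
bhc
jqxbt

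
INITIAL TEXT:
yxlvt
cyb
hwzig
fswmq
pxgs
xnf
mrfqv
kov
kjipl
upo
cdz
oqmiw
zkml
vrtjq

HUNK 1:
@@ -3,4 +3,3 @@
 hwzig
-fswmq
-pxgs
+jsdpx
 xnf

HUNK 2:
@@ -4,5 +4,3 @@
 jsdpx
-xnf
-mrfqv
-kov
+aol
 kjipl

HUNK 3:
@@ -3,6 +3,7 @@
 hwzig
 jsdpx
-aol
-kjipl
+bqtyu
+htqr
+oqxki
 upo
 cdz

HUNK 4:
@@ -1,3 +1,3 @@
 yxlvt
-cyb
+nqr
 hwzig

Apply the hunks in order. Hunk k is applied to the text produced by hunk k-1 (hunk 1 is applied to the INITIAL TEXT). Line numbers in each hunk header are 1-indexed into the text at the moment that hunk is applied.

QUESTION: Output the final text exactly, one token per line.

Answer: yxlvt
nqr
hwzig
jsdpx
bqtyu
htqr
oqxki
upo
cdz
oqmiw
zkml
vrtjq

Derivation:
Hunk 1: at line 3 remove [fswmq,pxgs] add [jsdpx] -> 13 lines: yxlvt cyb hwzig jsdpx xnf mrfqv kov kjipl upo cdz oqmiw zkml vrtjq
Hunk 2: at line 4 remove [xnf,mrfqv,kov] add [aol] -> 11 lines: yxlvt cyb hwzig jsdpx aol kjipl upo cdz oqmiw zkml vrtjq
Hunk 3: at line 3 remove [aol,kjipl] add [bqtyu,htqr,oqxki] -> 12 lines: yxlvt cyb hwzig jsdpx bqtyu htqr oqxki upo cdz oqmiw zkml vrtjq
Hunk 4: at line 1 remove [cyb] add [nqr] -> 12 lines: yxlvt nqr hwzig jsdpx bqtyu htqr oqxki upo cdz oqmiw zkml vrtjq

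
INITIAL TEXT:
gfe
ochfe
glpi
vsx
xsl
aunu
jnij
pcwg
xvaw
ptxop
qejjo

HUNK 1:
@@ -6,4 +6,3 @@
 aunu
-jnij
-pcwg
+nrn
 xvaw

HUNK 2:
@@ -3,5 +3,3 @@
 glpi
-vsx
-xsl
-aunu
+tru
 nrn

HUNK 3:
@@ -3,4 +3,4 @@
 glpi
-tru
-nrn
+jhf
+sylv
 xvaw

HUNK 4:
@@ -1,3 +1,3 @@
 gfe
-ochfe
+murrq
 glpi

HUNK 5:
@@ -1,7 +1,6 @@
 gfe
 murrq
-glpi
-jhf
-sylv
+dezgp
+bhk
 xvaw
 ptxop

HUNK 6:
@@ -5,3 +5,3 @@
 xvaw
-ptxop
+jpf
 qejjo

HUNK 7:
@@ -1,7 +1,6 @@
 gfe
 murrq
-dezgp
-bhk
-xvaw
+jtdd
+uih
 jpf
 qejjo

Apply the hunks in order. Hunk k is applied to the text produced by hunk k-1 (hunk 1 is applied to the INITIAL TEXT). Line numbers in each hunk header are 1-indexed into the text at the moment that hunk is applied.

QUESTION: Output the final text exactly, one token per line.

Answer: gfe
murrq
jtdd
uih
jpf
qejjo

Derivation:
Hunk 1: at line 6 remove [jnij,pcwg] add [nrn] -> 10 lines: gfe ochfe glpi vsx xsl aunu nrn xvaw ptxop qejjo
Hunk 2: at line 3 remove [vsx,xsl,aunu] add [tru] -> 8 lines: gfe ochfe glpi tru nrn xvaw ptxop qejjo
Hunk 3: at line 3 remove [tru,nrn] add [jhf,sylv] -> 8 lines: gfe ochfe glpi jhf sylv xvaw ptxop qejjo
Hunk 4: at line 1 remove [ochfe] add [murrq] -> 8 lines: gfe murrq glpi jhf sylv xvaw ptxop qejjo
Hunk 5: at line 1 remove [glpi,jhf,sylv] add [dezgp,bhk] -> 7 lines: gfe murrq dezgp bhk xvaw ptxop qejjo
Hunk 6: at line 5 remove [ptxop] add [jpf] -> 7 lines: gfe murrq dezgp bhk xvaw jpf qejjo
Hunk 7: at line 1 remove [dezgp,bhk,xvaw] add [jtdd,uih] -> 6 lines: gfe murrq jtdd uih jpf qejjo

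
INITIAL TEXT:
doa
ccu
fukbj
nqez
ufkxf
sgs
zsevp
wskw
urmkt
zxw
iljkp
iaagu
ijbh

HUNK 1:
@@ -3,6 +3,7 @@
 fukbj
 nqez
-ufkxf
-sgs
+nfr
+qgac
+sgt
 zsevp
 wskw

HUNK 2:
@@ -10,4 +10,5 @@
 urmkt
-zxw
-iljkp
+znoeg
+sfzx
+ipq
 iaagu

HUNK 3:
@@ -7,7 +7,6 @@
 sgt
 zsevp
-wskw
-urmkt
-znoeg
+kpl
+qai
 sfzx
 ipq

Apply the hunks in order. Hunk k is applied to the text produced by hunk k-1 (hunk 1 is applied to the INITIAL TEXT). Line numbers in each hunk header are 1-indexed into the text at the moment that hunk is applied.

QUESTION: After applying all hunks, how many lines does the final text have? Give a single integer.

Answer: 14

Derivation:
Hunk 1: at line 3 remove [ufkxf,sgs] add [nfr,qgac,sgt] -> 14 lines: doa ccu fukbj nqez nfr qgac sgt zsevp wskw urmkt zxw iljkp iaagu ijbh
Hunk 2: at line 10 remove [zxw,iljkp] add [znoeg,sfzx,ipq] -> 15 lines: doa ccu fukbj nqez nfr qgac sgt zsevp wskw urmkt znoeg sfzx ipq iaagu ijbh
Hunk 3: at line 7 remove [wskw,urmkt,znoeg] add [kpl,qai] -> 14 lines: doa ccu fukbj nqez nfr qgac sgt zsevp kpl qai sfzx ipq iaagu ijbh
Final line count: 14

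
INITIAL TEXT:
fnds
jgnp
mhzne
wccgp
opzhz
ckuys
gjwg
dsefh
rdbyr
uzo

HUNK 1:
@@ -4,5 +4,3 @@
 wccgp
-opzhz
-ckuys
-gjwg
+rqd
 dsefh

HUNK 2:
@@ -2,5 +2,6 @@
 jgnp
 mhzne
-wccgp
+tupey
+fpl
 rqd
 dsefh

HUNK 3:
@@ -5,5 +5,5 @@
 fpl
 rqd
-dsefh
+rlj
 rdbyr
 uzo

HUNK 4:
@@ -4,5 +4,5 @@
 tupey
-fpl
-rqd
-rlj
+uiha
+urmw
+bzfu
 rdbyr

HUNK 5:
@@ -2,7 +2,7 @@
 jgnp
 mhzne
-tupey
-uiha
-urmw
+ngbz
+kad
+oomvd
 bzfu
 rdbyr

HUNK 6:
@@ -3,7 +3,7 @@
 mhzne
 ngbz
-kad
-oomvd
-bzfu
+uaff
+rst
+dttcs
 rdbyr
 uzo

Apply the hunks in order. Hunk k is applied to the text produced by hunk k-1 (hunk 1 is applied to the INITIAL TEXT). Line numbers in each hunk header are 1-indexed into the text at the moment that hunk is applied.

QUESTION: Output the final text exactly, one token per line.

Answer: fnds
jgnp
mhzne
ngbz
uaff
rst
dttcs
rdbyr
uzo

Derivation:
Hunk 1: at line 4 remove [opzhz,ckuys,gjwg] add [rqd] -> 8 lines: fnds jgnp mhzne wccgp rqd dsefh rdbyr uzo
Hunk 2: at line 2 remove [wccgp] add [tupey,fpl] -> 9 lines: fnds jgnp mhzne tupey fpl rqd dsefh rdbyr uzo
Hunk 3: at line 5 remove [dsefh] add [rlj] -> 9 lines: fnds jgnp mhzne tupey fpl rqd rlj rdbyr uzo
Hunk 4: at line 4 remove [fpl,rqd,rlj] add [uiha,urmw,bzfu] -> 9 lines: fnds jgnp mhzne tupey uiha urmw bzfu rdbyr uzo
Hunk 5: at line 2 remove [tupey,uiha,urmw] add [ngbz,kad,oomvd] -> 9 lines: fnds jgnp mhzne ngbz kad oomvd bzfu rdbyr uzo
Hunk 6: at line 3 remove [kad,oomvd,bzfu] add [uaff,rst,dttcs] -> 9 lines: fnds jgnp mhzne ngbz uaff rst dttcs rdbyr uzo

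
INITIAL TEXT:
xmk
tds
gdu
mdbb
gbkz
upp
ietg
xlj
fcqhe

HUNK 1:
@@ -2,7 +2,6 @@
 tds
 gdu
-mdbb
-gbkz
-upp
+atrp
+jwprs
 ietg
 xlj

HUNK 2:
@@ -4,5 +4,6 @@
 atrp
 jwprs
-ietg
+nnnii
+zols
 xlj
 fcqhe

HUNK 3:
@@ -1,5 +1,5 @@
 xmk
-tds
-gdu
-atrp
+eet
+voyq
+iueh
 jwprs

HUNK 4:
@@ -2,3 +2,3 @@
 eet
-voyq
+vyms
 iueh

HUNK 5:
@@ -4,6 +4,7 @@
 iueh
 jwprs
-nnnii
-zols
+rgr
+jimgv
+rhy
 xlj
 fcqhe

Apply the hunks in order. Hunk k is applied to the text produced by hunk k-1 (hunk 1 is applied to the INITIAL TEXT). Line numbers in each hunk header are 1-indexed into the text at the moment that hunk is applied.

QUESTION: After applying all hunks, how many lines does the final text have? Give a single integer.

Hunk 1: at line 2 remove [mdbb,gbkz,upp] add [atrp,jwprs] -> 8 lines: xmk tds gdu atrp jwprs ietg xlj fcqhe
Hunk 2: at line 4 remove [ietg] add [nnnii,zols] -> 9 lines: xmk tds gdu atrp jwprs nnnii zols xlj fcqhe
Hunk 3: at line 1 remove [tds,gdu,atrp] add [eet,voyq,iueh] -> 9 lines: xmk eet voyq iueh jwprs nnnii zols xlj fcqhe
Hunk 4: at line 2 remove [voyq] add [vyms] -> 9 lines: xmk eet vyms iueh jwprs nnnii zols xlj fcqhe
Hunk 5: at line 4 remove [nnnii,zols] add [rgr,jimgv,rhy] -> 10 lines: xmk eet vyms iueh jwprs rgr jimgv rhy xlj fcqhe
Final line count: 10

Answer: 10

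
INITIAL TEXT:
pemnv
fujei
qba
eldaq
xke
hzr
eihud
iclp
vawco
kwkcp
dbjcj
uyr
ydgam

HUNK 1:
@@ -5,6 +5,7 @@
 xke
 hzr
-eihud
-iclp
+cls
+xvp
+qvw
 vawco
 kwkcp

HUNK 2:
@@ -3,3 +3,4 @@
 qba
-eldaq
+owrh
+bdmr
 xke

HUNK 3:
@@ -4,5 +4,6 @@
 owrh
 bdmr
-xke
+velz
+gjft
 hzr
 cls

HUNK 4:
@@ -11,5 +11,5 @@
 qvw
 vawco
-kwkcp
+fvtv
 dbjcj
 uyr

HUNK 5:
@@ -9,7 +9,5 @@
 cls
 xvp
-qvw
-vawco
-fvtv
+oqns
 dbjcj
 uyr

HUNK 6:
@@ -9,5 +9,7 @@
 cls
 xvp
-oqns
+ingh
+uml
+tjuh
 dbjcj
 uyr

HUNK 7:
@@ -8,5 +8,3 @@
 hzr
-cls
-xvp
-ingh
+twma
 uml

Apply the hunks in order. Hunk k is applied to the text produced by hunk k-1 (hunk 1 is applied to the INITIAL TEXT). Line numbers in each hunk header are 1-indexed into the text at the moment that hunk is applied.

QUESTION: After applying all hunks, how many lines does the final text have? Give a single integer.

Answer: 14

Derivation:
Hunk 1: at line 5 remove [eihud,iclp] add [cls,xvp,qvw] -> 14 lines: pemnv fujei qba eldaq xke hzr cls xvp qvw vawco kwkcp dbjcj uyr ydgam
Hunk 2: at line 3 remove [eldaq] add [owrh,bdmr] -> 15 lines: pemnv fujei qba owrh bdmr xke hzr cls xvp qvw vawco kwkcp dbjcj uyr ydgam
Hunk 3: at line 4 remove [xke] add [velz,gjft] -> 16 lines: pemnv fujei qba owrh bdmr velz gjft hzr cls xvp qvw vawco kwkcp dbjcj uyr ydgam
Hunk 4: at line 11 remove [kwkcp] add [fvtv] -> 16 lines: pemnv fujei qba owrh bdmr velz gjft hzr cls xvp qvw vawco fvtv dbjcj uyr ydgam
Hunk 5: at line 9 remove [qvw,vawco,fvtv] add [oqns] -> 14 lines: pemnv fujei qba owrh bdmr velz gjft hzr cls xvp oqns dbjcj uyr ydgam
Hunk 6: at line 9 remove [oqns] add [ingh,uml,tjuh] -> 16 lines: pemnv fujei qba owrh bdmr velz gjft hzr cls xvp ingh uml tjuh dbjcj uyr ydgam
Hunk 7: at line 8 remove [cls,xvp,ingh] add [twma] -> 14 lines: pemnv fujei qba owrh bdmr velz gjft hzr twma uml tjuh dbjcj uyr ydgam
Final line count: 14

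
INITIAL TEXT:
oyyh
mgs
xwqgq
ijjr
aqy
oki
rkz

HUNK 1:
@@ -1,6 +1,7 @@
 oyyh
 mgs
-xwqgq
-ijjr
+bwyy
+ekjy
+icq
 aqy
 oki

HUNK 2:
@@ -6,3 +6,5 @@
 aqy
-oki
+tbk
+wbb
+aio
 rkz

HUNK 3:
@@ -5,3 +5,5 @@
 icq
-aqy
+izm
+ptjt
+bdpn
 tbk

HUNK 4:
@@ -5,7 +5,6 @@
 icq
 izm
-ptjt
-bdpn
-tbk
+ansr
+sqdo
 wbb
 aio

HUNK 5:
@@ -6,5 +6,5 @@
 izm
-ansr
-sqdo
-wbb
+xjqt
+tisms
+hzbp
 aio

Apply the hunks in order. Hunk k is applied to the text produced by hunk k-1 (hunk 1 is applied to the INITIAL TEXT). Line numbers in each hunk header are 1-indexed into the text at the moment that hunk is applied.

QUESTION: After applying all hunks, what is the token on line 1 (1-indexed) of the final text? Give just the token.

Answer: oyyh

Derivation:
Hunk 1: at line 1 remove [xwqgq,ijjr] add [bwyy,ekjy,icq] -> 8 lines: oyyh mgs bwyy ekjy icq aqy oki rkz
Hunk 2: at line 6 remove [oki] add [tbk,wbb,aio] -> 10 lines: oyyh mgs bwyy ekjy icq aqy tbk wbb aio rkz
Hunk 3: at line 5 remove [aqy] add [izm,ptjt,bdpn] -> 12 lines: oyyh mgs bwyy ekjy icq izm ptjt bdpn tbk wbb aio rkz
Hunk 4: at line 5 remove [ptjt,bdpn,tbk] add [ansr,sqdo] -> 11 lines: oyyh mgs bwyy ekjy icq izm ansr sqdo wbb aio rkz
Hunk 5: at line 6 remove [ansr,sqdo,wbb] add [xjqt,tisms,hzbp] -> 11 lines: oyyh mgs bwyy ekjy icq izm xjqt tisms hzbp aio rkz
Final line 1: oyyh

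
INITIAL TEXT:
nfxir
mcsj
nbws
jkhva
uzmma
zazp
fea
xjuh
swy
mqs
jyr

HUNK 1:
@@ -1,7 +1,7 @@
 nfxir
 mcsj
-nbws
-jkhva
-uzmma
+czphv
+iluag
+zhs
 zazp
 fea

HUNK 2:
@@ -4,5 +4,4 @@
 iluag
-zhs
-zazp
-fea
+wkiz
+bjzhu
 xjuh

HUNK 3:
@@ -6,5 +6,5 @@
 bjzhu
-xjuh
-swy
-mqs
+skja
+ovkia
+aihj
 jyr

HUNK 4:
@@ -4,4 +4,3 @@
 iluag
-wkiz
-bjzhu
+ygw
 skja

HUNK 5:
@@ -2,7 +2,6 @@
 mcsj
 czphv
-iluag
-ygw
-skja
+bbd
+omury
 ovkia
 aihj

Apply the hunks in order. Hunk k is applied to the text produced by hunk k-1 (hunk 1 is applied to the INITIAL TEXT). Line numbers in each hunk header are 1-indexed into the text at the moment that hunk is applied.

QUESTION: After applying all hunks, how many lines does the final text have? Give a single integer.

Hunk 1: at line 1 remove [nbws,jkhva,uzmma] add [czphv,iluag,zhs] -> 11 lines: nfxir mcsj czphv iluag zhs zazp fea xjuh swy mqs jyr
Hunk 2: at line 4 remove [zhs,zazp,fea] add [wkiz,bjzhu] -> 10 lines: nfxir mcsj czphv iluag wkiz bjzhu xjuh swy mqs jyr
Hunk 3: at line 6 remove [xjuh,swy,mqs] add [skja,ovkia,aihj] -> 10 lines: nfxir mcsj czphv iluag wkiz bjzhu skja ovkia aihj jyr
Hunk 4: at line 4 remove [wkiz,bjzhu] add [ygw] -> 9 lines: nfxir mcsj czphv iluag ygw skja ovkia aihj jyr
Hunk 5: at line 2 remove [iluag,ygw,skja] add [bbd,omury] -> 8 lines: nfxir mcsj czphv bbd omury ovkia aihj jyr
Final line count: 8

Answer: 8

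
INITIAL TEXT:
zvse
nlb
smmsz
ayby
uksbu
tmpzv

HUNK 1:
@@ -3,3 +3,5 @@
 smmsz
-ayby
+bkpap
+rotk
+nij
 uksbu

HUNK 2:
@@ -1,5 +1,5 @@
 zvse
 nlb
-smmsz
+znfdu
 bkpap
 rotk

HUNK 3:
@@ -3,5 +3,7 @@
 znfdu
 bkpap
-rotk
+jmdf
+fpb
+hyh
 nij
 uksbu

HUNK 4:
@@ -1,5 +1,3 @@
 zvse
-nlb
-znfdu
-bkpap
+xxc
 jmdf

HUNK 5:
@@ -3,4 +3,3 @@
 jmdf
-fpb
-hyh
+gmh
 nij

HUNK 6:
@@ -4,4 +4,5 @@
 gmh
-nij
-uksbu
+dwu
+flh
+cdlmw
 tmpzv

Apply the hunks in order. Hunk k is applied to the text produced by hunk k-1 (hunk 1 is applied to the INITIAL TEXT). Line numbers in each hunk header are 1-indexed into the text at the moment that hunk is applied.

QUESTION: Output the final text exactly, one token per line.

Hunk 1: at line 3 remove [ayby] add [bkpap,rotk,nij] -> 8 lines: zvse nlb smmsz bkpap rotk nij uksbu tmpzv
Hunk 2: at line 1 remove [smmsz] add [znfdu] -> 8 lines: zvse nlb znfdu bkpap rotk nij uksbu tmpzv
Hunk 3: at line 3 remove [rotk] add [jmdf,fpb,hyh] -> 10 lines: zvse nlb znfdu bkpap jmdf fpb hyh nij uksbu tmpzv
Hunk 4: at line 1 remove [nlb,znfdu,bkpap] add [xxc] -> 8 lines: zvse xxc jmdf fpb hyh nij uksbu tmpzv
Hunk 5: at line 3 remove [fpb,hyh] add [gmh] -> 7 lines: zvse xxc jmdf gmh nij uksbu tmpzv
Hunk 6: at line 4 remove [nij,uksbu] add [dwu,flh,cdlmw] -> 8 lines: zvse xxc jmdf gmh dwu flh cdlmw tmpzv

Answer: zvse
xxc
jmdf
gmh
dwu
flh
cdlmw
tmpzv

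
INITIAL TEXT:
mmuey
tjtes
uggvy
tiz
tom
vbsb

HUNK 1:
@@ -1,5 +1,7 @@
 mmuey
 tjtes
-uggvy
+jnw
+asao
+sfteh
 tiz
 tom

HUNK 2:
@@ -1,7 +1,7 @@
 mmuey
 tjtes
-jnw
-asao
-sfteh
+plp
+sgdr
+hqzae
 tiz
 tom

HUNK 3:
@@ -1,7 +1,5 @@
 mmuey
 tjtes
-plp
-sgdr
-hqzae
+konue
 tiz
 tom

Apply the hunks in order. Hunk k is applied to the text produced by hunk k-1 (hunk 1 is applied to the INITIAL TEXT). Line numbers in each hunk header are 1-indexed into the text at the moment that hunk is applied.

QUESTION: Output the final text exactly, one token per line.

Answer: mmuey
tjtes
konue
tiz
tom
vbsb

Derivation:
Hunk 1: at line 1 remove [uggvy] add [jnw,asao,sfteh] -> 8 lines: mmuey tjtes jnw asao sfteh tiz tom vbsb
Hunk 2: at line 1 remove [jnw,asao,sfteh] add [plp,sgdr,hqzae] -> 8 lines: mmuey tjtes plp sgdr hqzae tiz tom vbsb
Hunk 3: at line 1 remove [plp,sgdr,hqzae] add [konue] -> 6 lines: mmuey tjtes konue tiz tom vbsb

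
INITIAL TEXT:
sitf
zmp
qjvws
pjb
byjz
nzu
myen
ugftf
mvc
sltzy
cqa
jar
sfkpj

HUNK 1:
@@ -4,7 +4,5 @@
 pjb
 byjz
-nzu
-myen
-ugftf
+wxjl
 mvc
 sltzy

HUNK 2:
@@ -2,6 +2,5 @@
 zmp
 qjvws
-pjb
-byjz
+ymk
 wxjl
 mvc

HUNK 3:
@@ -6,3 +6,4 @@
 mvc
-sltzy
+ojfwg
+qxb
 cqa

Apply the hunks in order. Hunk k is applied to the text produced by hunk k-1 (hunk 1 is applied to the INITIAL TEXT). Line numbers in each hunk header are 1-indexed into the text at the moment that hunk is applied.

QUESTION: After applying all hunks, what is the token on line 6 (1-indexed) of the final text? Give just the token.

Answer: mvc

Derivation:
Hunk 1: at line 4 remove [nzu,myen,ugftf] add [wxjl] -> 11 lines: sitf zmp qjvws pjb byjz wxjl mvc sltzy cqa jar sfkpj
Hunk 2: at line 2 remove [pjb,byjz] add [ymk] -> 10 lines: sitf zmp qjvws ymk wxjl mvc sltzy cqa jar sfkpj
Hunk 3: at line 6 remove [sltzy] add [ojfwg,qxb] -> 11 lines: sitf zmp qjvws ymk wxjl mvc ojfwg qxb cqa jar sfkpj
Final line 6: mvc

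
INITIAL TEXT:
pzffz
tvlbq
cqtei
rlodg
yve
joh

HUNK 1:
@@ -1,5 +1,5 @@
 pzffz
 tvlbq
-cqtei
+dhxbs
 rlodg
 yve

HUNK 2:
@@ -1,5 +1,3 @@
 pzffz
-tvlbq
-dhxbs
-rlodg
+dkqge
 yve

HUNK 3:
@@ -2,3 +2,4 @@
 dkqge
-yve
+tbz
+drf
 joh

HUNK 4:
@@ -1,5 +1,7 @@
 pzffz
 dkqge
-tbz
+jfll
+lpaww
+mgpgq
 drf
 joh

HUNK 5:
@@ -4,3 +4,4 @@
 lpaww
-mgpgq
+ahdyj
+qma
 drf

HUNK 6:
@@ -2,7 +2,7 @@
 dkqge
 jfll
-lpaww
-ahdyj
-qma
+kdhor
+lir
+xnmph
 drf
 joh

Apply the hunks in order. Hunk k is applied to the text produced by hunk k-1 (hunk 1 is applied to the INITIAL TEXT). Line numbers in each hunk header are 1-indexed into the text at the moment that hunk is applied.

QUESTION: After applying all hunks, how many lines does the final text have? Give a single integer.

Hunk 1: at line 1 remove [cqtei] add [dhxbs] -> 6 lines: pzffz tvlbq dhxbs rlodg yve joh
Hunk 2: at line 1 remove [tvlbq,dhxbs,rlodg] add [dkqge] -> 4 lines: pzffz dkqge yve joh
Hunk 3: at line 2 remove [yve] add [tbz,drf] -> 5 lines: pzffz dkqge tbz drf joh
Hunk 4: at line 1 remove [tbz] add [jfll,lpaww,mgpgq] -> 7 lines: pzffz dkqge jfll lpaww mgpgq drf joh
Hunk 5: at line 4 remove [mgpgq] add [ahdyj,qma] -> 8 lines: pzffz dkqge jfll lpaww ahdyj qma drf joh
Hunk 6: at line 2 remove [lpaww,ahdyj,qma] add [kdhor,lir,xnmph] -> 8 lines: pzffz dkqge jfll kdhor lir xnmph drf joh
Final line count: 8

Answer: 8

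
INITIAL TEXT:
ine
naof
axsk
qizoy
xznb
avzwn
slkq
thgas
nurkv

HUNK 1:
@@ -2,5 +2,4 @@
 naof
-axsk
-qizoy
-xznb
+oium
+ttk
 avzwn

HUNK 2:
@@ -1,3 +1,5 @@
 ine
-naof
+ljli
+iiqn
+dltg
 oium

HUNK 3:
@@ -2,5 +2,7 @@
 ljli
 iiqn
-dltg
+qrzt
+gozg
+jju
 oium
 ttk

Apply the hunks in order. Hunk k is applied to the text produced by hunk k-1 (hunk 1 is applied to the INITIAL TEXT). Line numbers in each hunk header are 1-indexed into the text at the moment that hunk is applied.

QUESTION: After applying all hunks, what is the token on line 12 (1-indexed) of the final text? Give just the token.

Answer: nurkv

Derivation:
Hunk 1: at line 2 remove [axsk,qizoy,xznb] add [oium,ttk] -> 8 lines: ine naof oium ttk avzwn slkq thgas nurkv
Hunk 2: at line 1 remove [naof] add [ljli,iiqn,dltg] -> 10 lines: ine ljli iiqn dltg oium ttk avzwn slkq thgas nurkv
Hunk 3: at line 2 remove [dltg] add [qrzt,gozg,jju] -> 12 lines: ine ljli iiqn qrzt gozg jju oium ttk avzwn slkq thgas nurkv
Final line 12: nurkv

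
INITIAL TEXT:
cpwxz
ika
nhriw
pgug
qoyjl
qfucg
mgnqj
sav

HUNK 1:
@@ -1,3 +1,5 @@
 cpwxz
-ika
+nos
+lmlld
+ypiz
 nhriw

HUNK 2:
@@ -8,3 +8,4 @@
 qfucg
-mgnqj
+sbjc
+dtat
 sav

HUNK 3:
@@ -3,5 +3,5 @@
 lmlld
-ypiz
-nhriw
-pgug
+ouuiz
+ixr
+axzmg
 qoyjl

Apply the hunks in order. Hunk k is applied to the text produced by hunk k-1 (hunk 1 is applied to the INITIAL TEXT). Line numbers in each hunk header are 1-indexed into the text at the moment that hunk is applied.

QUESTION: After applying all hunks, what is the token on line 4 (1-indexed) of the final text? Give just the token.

Hunk 1: at line 1 remove [ika] add [nos,lmlld,ypiz] -> 10 lines: cpwxz nos lmlld ypiz nhriw pgug qoyjl qfucg mgnqj sav
Hunk 2: at line 8 remove [mgnqj] add [sbjc,dtat] -> 11 lines: cpwxz nos lmlld ypiz nhriw pgug qoyjl qfucg sbjc dtat sav
Hunk 3: at line 3 remove [ypiz,nhriw,pgug] add [ouuiz,ixr,axzmg] -> 11 lines: cpwxz nos lmlld ouuiz ixr axzmg qoyjl qfucg sbjc dtat sav
Final line 4: ouuiz

Answer: ouuiz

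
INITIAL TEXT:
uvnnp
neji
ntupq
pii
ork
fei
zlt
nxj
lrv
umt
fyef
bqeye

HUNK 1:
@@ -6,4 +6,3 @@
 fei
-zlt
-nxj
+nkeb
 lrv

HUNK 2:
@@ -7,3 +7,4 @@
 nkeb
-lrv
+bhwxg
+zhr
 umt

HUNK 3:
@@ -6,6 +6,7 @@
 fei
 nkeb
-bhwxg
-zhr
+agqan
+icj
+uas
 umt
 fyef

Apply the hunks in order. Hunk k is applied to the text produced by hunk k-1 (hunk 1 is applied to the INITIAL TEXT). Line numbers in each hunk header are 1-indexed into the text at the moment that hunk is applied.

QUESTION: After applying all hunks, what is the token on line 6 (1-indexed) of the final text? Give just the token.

Hunk 1: at line 6 remove [zlt,nxj] add [nkeb] -> 11 lines: uvnnp neji ntupq pii ork fei nkeb lrv umt fyef bqeye
Hunk 2: at line 7 remove [lrv] add [bhwxg,zhr] -> 12 lines: uvnnp neji ntupq pii ork fei nkeb bhwxg zhr umt fyef bqeye
Hunk 3: at line 6 remove [bhwxg,zhr] add [agqan,icj,uas] -> 13 lines: uvnnp neji ntupq pii ork fei nkeb agqan icj uas umt fyef bqeye
Final line 6: fei

Answer: fei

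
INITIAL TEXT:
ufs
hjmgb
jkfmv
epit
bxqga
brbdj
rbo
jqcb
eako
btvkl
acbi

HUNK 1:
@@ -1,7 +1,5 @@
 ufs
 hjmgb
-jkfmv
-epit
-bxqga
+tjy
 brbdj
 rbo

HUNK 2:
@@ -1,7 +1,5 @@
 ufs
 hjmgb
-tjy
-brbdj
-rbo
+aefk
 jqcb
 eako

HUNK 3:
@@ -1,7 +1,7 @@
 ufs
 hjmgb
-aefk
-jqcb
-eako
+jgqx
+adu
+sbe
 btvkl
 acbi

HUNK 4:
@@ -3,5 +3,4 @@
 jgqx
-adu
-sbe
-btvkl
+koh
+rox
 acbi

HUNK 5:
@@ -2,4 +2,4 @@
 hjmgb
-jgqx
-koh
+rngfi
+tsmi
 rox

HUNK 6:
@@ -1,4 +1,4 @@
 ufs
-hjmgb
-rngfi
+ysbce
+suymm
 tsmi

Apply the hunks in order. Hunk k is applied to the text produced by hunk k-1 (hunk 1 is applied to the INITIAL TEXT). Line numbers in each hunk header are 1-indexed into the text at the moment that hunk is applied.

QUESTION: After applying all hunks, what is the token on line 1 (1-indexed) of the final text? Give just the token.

Hunk 1: at line 1 remove [jkfmv,epit,bxqga] add [tjy] -> 9 lines: ufs hjmgb tjy brbdj rbo jqcb eako btvkl acbi
Hunk 2: at line 1 remove [tjy,brbdj,rbo] add [aefk] -> 7 lines: ufs hjmgb aefk jqcb eako btvkl acbi
Hunk 3: at line 1 remove [aefk,jqcb,eako] add [jgqx,adu,sbe] -> 7 lines: ufs hjmgb jgqx adu sbe btvkl acbi
Hunk 4: at line 3 remove [adu,sbe,btvkl] add [koh,rox] -> 6 lines: ufs hjmgb jgqx koh rox acbi
Hunk 5: at line 2 remove [jgqx,koh] add [rngfi,tsmi] -> 6 lines: ufs hjmgb rngfi tsmi rox acbi
Hunk 6: at line 1 remove [hjmgb,rngfi] add [ysbce,suymm] -> 6 lines: ufs ysbce suymm tsmi rox acbi
Final line 1: ufs

Answer: ufs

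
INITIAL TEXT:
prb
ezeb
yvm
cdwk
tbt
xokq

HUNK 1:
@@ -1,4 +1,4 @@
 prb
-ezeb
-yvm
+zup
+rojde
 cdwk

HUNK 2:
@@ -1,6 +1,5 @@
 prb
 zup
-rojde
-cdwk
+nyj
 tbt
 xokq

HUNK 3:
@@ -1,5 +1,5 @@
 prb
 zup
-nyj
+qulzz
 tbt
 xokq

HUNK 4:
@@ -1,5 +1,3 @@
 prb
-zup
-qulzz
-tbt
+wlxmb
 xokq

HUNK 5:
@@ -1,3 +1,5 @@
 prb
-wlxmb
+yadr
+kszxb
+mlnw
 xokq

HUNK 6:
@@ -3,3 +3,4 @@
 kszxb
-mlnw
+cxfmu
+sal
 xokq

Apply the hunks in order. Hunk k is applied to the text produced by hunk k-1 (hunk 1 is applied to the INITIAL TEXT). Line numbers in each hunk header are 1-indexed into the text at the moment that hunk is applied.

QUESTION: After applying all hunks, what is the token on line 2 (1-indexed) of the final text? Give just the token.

Hunk 1: at line 1 remove [ezeb,yvm] add [zup,rojde] -> 6 lines: prb zup rojde cdwk tbt xokq
Hunk 2: at line 1 remove [rojde,cdwk] add [nyj] -> 5 lines: prb zup nyj tbt xokq
Hunk 3: at line 1 remove [nyj] add [qulzz] -> 5 lines: prb zup qulzz tbt xokq
Hunk 4: at line 1 remove [zup,qulzz,tbt] add [wlxmb] -> 3 lines: prb wlxmb xokq
Hunk 5: at line 1 remove [wlxmb] add [yadr,kszxb,mlnw] -> 5 lines: prb yadr kszxb mlnw xokq
Hunk 6: at line 3 remove [mlnw] add [cxfmu,sal] -> 6 lines: prb yadr kszxb cxfmu sal xokq
Final line 2: yadr

Answer: yadr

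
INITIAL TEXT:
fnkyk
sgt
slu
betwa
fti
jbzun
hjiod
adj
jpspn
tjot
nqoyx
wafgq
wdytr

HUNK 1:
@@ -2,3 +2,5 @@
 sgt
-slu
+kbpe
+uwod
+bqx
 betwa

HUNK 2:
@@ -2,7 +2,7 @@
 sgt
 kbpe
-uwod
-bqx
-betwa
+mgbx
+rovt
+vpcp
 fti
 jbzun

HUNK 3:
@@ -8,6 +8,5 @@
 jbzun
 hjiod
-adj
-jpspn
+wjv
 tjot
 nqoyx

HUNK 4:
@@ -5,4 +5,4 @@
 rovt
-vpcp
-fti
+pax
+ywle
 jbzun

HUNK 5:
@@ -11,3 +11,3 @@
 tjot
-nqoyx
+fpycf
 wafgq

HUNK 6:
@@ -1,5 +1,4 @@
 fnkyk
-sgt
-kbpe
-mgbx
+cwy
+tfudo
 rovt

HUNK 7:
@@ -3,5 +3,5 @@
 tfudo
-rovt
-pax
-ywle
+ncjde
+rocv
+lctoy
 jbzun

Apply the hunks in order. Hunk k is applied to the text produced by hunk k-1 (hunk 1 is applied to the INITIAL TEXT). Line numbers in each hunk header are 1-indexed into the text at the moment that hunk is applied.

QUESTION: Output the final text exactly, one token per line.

Answer: fnkyk
cwy
tfudo
ncjde
rocv
lctoy
jbzun
hjiod
wjv
tjot
fpycf
wafgq
wdytr

Derivation:
Hunk 1: at line 2 remove [slu] add [kbpe,uwod,bqx] -> 15 lines: fnkyk sgt kbpe uwod bqx betwa fti jbzun hjiod adj jpspn tjot nqoyx wafgq wdytr
Hunk 2: at line 2 remove [uwod,bqx,betwa] add [mgbx,rovt,vpcp] -> 15 lines: fnkyk sgt kbpe mgbx rovt vpcp fti jbzun hjiod adj jpspn tjot nqoyx wafgq wdytr
Hunk 3: at line 8 remove [adj,jpspn] add [wjv] -> 14 lines: fnkyk sgt kbpe mgbx rovt vpcp fti jbzun hjiod wjv tjot nqoyx wafgq wdytr
Hunk 4: at line 5 remove [vpcp,fti] add [pax,ywle] -> 14 lines: fnkyk sgt kbpe mgbx rovt pax ywle jbzun hjiod wjv tjot nqoyx wafgq wdytr
Hunk 5: at line 11 remove [nqoyx] add [fpycf] -> 14 lines: fnkyk sgt kbpe mgbx rovt pax ywle jbzun hjiod wjv tjot fpycf wafgq wdytr
Hunk 6: at line 1 remove [sgt,kbpe,mgbx] add [cwy,tfudo] -> 13 lines: fnkyk cwy tfudo rovt pax ywle jbzun hjiod wjv tjot fpycf wafgq wdytr
Hunk 7: at line 3 remove [rovt,pax,ywle] add [ncjde,rocv,lctoy] -> 13 lines: fnkyk cwy tfudo ncjde rocv lctoy jbzun hjiod wjv tjot fpycf wafgq wdytr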